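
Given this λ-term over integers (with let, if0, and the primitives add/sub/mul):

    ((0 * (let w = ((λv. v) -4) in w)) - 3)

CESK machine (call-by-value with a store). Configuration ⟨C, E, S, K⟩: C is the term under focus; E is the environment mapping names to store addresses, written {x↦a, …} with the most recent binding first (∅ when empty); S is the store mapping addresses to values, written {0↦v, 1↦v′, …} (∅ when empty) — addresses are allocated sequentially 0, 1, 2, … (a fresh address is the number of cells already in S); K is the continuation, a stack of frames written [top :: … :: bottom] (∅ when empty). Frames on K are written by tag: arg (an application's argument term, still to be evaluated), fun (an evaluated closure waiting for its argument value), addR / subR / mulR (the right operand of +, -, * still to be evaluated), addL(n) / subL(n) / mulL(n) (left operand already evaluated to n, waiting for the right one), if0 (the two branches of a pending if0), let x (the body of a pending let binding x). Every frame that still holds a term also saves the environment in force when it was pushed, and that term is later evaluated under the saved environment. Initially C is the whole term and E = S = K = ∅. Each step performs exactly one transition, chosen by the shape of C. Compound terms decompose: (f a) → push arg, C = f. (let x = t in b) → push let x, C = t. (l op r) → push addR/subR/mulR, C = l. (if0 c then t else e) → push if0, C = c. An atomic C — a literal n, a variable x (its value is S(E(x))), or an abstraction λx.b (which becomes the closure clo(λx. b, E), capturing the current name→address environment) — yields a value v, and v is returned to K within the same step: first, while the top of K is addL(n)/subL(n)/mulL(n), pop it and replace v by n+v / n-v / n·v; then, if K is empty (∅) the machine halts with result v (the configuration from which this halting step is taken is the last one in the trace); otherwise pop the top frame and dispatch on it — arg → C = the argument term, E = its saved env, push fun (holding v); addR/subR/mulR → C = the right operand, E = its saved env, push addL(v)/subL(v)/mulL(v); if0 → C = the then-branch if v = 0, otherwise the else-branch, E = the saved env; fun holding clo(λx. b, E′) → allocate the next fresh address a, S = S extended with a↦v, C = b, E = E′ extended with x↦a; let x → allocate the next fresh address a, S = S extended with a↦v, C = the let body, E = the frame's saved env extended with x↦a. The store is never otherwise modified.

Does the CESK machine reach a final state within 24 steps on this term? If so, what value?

Answer: -3

Execution trace:
step 0: ⟨C=((0 * (let w = ((λv. v) -4) in w)) - 3); E=∅; S=∅; K=∅⟩
step 1: ⟨C=(0 * (let w = ((λv. v) -4) in w)); E=∅; S=∅; K=[subR]⟩
step 2: ⟨C=0; E=∅; S=∅; K=[mulR :: subR]⟩
step 3: ⟨C=(let w = ((λv. v) -4) in w); E=∅; S=∅; K=[mulL(0) :: subR]⟩
step 4: ⟨C=((λv. v) -4); E=∅; S=∅; K=[let w :: mulL(0) :: subR]⟩
step 5: ⟨C=(λv. v); E=∅; S=∅; K=[arg :: let w :: mulL(0) :: subR]⟩
step 6: ⟨C=-4; E=∅; S=∅; K=[fun :: let w :: mulL(0) :: subR]⟩
step 7: ⟨C=v; E={v↦0}; S={0↦-4}; K=[let w :: mulL(0) :: subR]⟩
step 8: ⟨C=w; E={w↦1}; S={0↦-4, 1↦-4}; K=[mulL(0) :: subR]⟩
step 9: ⟨C=3; E=∅; S={0↦-4, 1↦-4}; K=[subL(0)]⟩
→ final value -3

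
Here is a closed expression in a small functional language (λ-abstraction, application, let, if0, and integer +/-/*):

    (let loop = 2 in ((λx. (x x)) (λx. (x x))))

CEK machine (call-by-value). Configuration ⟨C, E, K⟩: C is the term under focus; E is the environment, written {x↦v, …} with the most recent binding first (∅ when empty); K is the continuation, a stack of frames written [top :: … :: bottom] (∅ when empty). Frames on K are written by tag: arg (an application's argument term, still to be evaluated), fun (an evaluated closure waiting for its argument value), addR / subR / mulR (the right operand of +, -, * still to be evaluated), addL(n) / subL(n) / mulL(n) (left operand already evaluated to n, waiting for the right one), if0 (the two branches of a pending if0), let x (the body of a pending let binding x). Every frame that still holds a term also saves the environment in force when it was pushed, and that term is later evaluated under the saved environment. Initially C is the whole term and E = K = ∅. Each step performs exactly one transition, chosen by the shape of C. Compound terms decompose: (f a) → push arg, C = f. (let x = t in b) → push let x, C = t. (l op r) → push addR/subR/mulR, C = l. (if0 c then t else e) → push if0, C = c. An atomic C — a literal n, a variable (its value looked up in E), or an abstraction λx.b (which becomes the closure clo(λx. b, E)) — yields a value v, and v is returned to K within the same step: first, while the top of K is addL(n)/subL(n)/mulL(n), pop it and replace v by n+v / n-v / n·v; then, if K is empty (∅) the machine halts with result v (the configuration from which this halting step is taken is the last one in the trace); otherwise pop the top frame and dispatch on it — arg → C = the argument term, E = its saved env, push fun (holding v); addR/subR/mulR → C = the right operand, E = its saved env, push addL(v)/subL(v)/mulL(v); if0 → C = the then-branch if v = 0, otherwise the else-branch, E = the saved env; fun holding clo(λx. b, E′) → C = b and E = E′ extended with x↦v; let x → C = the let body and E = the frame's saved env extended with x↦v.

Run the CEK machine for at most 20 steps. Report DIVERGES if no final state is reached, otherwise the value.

Answer: DIVERGES (no final state within 20 steps)

Machine steps:
step 0: [C=(let loop = 2 in ((λx. (x x)) (λx. (x x)))) | E=∅ | K=∅]
step 1: [C=2 | E=∅ | K=[let loop]]
step 2: [C=((λx. (x x)) (λx. (x x))) | E={loop↦2} | K=∅]
step 3: [C=(λx. (x x)) | E={loop↦2} | K=[arg]]
step 4: [C=(λx. (x x)) | E={loop↦2} | K=[fun]]
step 5: [C=(x x) | E={x↦clo(λx. (x x), {loop↦2}), loop↦2} | K=∅]
step 6: [C=x | E={x↦clo(λx. (x x), {loop↦2}), loop↦2} | K=[arg]]
step 7: [C=x | E={x↦clo(λx. (x x), {loop↦2}), loop↦2} | K=[fun]]
… configuration repeats with period 3 (steps 5–7 recur indefinitely) …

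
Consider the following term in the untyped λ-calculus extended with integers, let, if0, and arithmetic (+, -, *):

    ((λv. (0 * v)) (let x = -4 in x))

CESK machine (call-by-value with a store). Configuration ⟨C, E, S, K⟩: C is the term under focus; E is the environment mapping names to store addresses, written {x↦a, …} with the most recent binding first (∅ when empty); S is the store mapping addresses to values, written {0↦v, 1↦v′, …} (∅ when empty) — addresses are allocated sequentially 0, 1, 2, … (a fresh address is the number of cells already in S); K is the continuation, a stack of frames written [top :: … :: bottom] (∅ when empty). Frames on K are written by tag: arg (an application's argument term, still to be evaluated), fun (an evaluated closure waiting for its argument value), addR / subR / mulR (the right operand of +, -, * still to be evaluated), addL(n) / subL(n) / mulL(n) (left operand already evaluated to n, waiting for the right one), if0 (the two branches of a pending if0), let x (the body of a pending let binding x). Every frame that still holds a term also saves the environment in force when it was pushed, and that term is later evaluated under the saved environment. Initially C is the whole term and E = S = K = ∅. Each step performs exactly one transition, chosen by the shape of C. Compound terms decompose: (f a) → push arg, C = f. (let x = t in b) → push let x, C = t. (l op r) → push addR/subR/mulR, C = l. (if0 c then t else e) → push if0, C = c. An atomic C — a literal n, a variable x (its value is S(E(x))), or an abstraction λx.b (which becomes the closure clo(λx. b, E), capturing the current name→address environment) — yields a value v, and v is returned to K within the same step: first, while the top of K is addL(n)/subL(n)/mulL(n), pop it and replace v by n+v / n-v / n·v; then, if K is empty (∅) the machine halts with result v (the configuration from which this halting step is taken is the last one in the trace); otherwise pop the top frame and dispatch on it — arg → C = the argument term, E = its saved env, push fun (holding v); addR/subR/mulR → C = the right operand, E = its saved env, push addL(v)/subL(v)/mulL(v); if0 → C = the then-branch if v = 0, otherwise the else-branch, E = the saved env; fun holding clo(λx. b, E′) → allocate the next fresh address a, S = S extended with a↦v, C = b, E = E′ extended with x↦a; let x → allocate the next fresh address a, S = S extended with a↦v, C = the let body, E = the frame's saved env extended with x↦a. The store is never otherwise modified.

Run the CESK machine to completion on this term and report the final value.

Answer: 0

Machine steps:
0. <C=((λv. (0 * v)) (let x = -4 in x)), E=∅, S=∅, K=∅>
1. <C=(λv. (0 * v)), E=∅, S=∅, K=[arg]>
2. <C=(let x = -4 in x), E=∅, S=∅, K=[fun]>
3. <C=-4, E=∅, S=∅, K=[let x :: fun]>
4. <C=x, E={x↦0}, S={0↦-4}, K=[fun]>
5. <C=(0 * v), E={v↦1}, S={0↦-4, 1↦-4}, K=∅>
6. <C=0, E={v↦1}, S={0↦-4, 1↦-4}, K=[mulR]>
7. <C=v, E={v↦1}, S={0↦-4, 1↦-4}, K=[mulL(0)]>
→ final value 0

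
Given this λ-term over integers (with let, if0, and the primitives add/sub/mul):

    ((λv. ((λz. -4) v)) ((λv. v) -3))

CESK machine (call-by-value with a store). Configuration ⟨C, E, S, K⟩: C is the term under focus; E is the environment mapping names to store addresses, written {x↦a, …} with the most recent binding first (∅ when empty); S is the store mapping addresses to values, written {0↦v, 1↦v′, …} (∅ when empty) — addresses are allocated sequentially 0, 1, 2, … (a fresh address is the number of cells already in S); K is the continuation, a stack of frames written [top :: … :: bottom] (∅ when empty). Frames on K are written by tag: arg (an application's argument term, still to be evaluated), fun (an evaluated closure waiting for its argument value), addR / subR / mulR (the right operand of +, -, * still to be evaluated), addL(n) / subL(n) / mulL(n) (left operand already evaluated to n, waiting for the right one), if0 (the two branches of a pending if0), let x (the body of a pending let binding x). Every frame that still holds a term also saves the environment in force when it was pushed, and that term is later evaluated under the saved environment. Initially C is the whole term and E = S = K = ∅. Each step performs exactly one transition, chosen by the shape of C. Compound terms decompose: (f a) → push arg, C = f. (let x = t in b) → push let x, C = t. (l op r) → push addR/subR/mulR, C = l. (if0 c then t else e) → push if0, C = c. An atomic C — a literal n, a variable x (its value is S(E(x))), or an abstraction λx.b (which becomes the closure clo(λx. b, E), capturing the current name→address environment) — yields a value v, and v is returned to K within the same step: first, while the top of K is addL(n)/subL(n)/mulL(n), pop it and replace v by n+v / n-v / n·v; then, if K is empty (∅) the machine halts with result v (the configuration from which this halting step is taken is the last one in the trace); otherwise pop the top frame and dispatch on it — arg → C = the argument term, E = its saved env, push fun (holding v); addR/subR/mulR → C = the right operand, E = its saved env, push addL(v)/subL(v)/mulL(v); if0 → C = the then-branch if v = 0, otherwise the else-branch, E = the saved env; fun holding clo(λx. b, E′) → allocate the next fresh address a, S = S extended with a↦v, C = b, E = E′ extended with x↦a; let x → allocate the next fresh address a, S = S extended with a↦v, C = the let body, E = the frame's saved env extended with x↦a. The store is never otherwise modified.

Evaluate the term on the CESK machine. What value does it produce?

Answer: -4

Execution trace:
0. <C=((λv. ((λz. -4) v)) ((λv. v) -3)), E=∅, S=∅, K=∅>
1. <C=(λv. ((λz. -4) v)), E=∅, S=∅, K=[arg]>
2. <C=((λv. v) -3), E=∅, S=∅, K=[fun]>
3. <C=(λv. v), E=∅, S=∅, K=[arg :: fun]>
4. <C=-3, E=∅, S=∅, K=[fun :: fun]>
5. <C=v, E={v↦0}, S={0↦-3}, K=[fun]>
6. <C=((λz. -4) v), E={v↦1}, S={0↦-3, 1↦-3}, K=∅>
7. <C=(λz. -4), E={v↦1}, S={0↦-3, 1↦-3}, K=[arg]>
8. <C=v, E={v↦1}, S={0↦-3, 1↦-3}, K=[fun]>
9. <C=-4, E={z↦2, v↦1}, S={0↦-3, 1↦-3, 2↦-3}, K=∅>
→ final value -4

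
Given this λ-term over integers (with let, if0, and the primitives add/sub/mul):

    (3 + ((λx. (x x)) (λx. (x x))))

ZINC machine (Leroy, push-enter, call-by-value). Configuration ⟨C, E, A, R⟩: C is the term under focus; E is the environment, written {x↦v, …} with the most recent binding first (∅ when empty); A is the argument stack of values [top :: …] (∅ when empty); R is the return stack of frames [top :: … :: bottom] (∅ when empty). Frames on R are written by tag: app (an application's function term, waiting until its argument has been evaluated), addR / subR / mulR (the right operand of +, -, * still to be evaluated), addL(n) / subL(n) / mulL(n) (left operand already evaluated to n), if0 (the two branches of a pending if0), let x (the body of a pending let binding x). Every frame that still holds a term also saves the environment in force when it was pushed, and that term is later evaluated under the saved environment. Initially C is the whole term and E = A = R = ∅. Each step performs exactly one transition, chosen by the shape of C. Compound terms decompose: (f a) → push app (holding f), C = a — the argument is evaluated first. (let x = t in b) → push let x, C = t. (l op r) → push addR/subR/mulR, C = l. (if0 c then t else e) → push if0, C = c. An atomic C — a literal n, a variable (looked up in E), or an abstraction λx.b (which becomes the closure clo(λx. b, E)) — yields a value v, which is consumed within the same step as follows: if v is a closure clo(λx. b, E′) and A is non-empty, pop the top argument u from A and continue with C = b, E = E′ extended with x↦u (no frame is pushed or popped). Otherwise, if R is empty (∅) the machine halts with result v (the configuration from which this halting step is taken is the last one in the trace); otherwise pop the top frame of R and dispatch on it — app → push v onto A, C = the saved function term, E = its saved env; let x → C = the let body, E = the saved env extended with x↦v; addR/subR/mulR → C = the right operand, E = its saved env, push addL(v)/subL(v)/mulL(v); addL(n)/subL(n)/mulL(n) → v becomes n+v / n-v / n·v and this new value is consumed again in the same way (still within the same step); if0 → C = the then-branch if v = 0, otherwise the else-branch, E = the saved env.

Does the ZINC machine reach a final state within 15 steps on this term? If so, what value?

Answer: DIVERGES (no final state within 15 steps)

Derivation:
[0] ⟨C=(3 + ((λx. (x x)) (λx. (x x)))); E=∅; A=∅; R=∅⟩
[1] ⟨C=3; E=∅; A=∅; R=[addR]⟩
[2] ⟨C=((λx. (x x)) (λx. (x x))); E=∅; A=∅; R=[addL(3)]⟩
[3] ⟨C=(λx. (x x)); E=∅; A=∅; R=[app :: addL(3)]⟩
[4] ⟨C=(λx. (x x)); E=∅; A=[clo(λx. (x x), ∅)]; R=[addL(3)]⟩
[5] ⟨C=(x x); E={x↦clo(λx. (x x), ∅)}; A=∅; R=[addL(3)]⟩
[6] ⟨C=x; E={x↦clo(λx. (x x), ∅)}; A=∅; R=[app :: addL(3)]⟩
[7] ⟨C=x; E={x↦clo(λx. (x x), ∅)}; A=[clo(λx. (x x), ∅)]; R=[addL(3)]⟩
… configuration repeats with period 3 (steps 5–7 recur indefinitely) …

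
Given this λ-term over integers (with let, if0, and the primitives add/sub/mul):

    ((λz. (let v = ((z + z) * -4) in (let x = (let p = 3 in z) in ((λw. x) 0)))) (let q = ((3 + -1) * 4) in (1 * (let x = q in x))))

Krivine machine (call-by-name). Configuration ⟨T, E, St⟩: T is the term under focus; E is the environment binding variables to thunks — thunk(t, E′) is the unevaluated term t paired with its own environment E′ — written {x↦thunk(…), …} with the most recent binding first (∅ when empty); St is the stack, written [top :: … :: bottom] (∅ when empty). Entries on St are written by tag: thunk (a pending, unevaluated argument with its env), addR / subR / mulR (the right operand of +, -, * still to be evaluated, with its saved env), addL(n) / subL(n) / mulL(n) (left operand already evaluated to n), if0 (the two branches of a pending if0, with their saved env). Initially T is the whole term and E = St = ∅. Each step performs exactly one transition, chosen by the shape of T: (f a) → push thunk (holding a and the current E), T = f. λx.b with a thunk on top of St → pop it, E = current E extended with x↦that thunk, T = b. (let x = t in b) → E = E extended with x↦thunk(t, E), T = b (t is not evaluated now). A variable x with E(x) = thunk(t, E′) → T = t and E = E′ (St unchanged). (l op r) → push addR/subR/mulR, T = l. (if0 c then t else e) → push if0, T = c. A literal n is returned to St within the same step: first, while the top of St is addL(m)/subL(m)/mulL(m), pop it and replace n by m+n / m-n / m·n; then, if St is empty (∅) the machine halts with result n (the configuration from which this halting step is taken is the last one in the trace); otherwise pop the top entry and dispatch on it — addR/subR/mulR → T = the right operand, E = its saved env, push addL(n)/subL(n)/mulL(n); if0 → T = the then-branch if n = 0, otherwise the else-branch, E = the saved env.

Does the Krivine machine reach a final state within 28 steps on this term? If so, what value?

step 0: ⟨T=((λz. (let v = ((z + z) * -4) in (let x = (let p = 3 in z) in ((λw. x) 0)))) (let q = ((3 + -1) * 4) in (1 * (let x = q in x)))); E=∅; St=∅⟩
step 1: ⟨T=(λz. (let v = ((z + z) * -4) in (let x = (let p = 3 in z) in ((λw. x) 0)))); E=∅; St=[thunk]⟩
step 2: ⟨T=(let v = ((z + z) * -4) in (let x = (let p = 3 in z) in ((λw. x) 0))); E={z↦thunk((let q = ((3 + -1) * 4) in (1 * (let x = q in x))), ∅)}; St=∅⟩
step 3: ⟨T=(let x = (let p = 3 in z) in ((λw. x) 0)); E={v↦thunk(((z + z) * -4), {z↦thunk((let q = ((3 + -1) * 4) in (1 * (let x = q in x))), ∅)}), z↦thunk((let q = ((3 + -1) * 4) in (1 * (let x = q in x))), ∅)}; St=∅⟩
step 4: ⟨T=((λw. x) 0); E={x↦thunk((let p = 3 in z), {v↦thunk(((z + z) * -4), {z↦thunk((let q = ((3 + -1) * 4) in (1 * (let x = q in x))), ∅)}), z↦thunk((let q = ((3 + -1) * 4) in (1 * (let x = q in x))), ∅)}), v↦thunk(((z + z) * -4), {z↦thunk((let q = ((3 + -1) * 4) in (1 * (let x = q in x))), ∅)}), z↦thunk((let q = ((3 + -1) * 4) in (1 * (let x = q in x))), ∅)}; St=∅⟩
step 5: ⟨T=(λw. x); E={x↦thunk((let p = 3 in z), {v↦thunk(((z + z) * -4), {z↦thunk((let q = ((3 + -1) * 4) in (1 * (let x = q in x))), ∅)}), z↦thunk((let q = ((3 + -1) * 4) in (1 * (let x = q in x))), ∅)}), v↦thunk(((z + z) * -4), {z↦thunk((let q = ((3 + -1) * 4) in (1 * (let x = q in x))), ∅)}), z↦thunk((let q = ((3 + -1) * 4) in (1 * (let x = q in x))), ∅)}; St=[thunk]⟩
step 6: ⟨T=x; E={w↦thunk(0, {x↦thunk((let p = 3 in z), {v↦thunk(((z + z) * -4), {z↦thunk((let q = ((3 + -1) * 4) in (1 * (let x = q in x))), ∅)}), z↦thunk((let q = ((3 + -1) * 4) in (1 * (let x = q in x))), ∅)}), v↦thunk(((z + z) * -4), {z↦thunk((let q = ((3 + -1) * 4) in (1 * (let x = q in x))), ∅)}), z↦thunk((let q = ((3 + -1) * 4) in (1 * (let x = q in x))), ∅)}), x↦thunk((let p = 3 in z), {v↦thunk(((z + z) * -4), {z↦thunk((let q = ((3 + -1) * 4) in (1 * (let x = q in x))), ∅)}), z↦thunk((let q = ((3 + -1) * 4) in (1 * (let x = q in x))), ∅)}), v↦thunk(((z + z) * -4), {z↦thunk((let q = ((3 + -1) * 4) in (1 * (let x = q in x))), ∅)}), z↦thunk((let q = ((3 + -1) * 4) in (1 * (let x = q in x))), ∅)}; St=∅⟩
step 7: ⟨T=(let p = 3 in z); E={v↦thunk(((z + z) * -4), {z↦thunk((let q = ((3 + -1) * 4) in (1 * (let x = q in x))), ∅)}), z↦thunk((let q = ((3 + -1) * 4) in (1 * (let x = q in x))), ∅)}; St=∅⟩
step 8: ⟨T=z; E={p↦thunk(3, {v↦thunk(((z + z) * -4), {z↦thunk((let q = ((3 + -1) * 4) in (1 * (let x = q in x))), ∅)}), z↦thunk((let q = ((3 + -1) * 4) in (1 * (let x = q in x))), ∅)}), v↦thunk(((z + z) * -4), {z↦thunk((let q = ((3 + -1) * 4) in (1 * (let x = q in x))), ∅)}), z↦thunk((let q = ((3 + -1) * 4) in (1 * (let x = q in x))), ∅)}; St=∅⟩
step 9: ⟨T=(let q = ((3 + -1) * 4) in (1 * (let x = q in x))); E=∅; St=∅⟩
step 10: ⟨T=(1 * (let x = q in x)); E={q↦thunk(((3 + -1) * 4), ∅)}; St=∅⟩
step 11: ⟨T=1; E={q↦thunk(((3 + -1) * 4), ∅)}; St=[mulR]⟩
step 12: ⟨T=(let x = q in x); E={q↦thunk(((3 + -1) * 4), ∅)}; St=[mulL(1)]⟩
step 13: ⟨T=x; E={x↦thunk(q, {q↦thunk(((3 + -1) * 4), ∅)}), q↦thunk(((3 + -1) * 4), ∅)}; St=[mulL(1)]⟩
step 14: ⟨T=q; E={q↦thunk(((3 + -1) * 4), ∅)}; St=[mulL(1)]⟩
step 15: ⟨T=((3 + -1) * 4); E=∅; St=[mulL(1)]⟩
step 16: ⟨T=(3 + -1); E=∅; St=[mulR :: mulL(1)]⟩
step 17: ⟨T=3; E=∅; St=[addR :: mulR :: mulL(1)]⟩
step 18: ⟨T=-1; E=∅; St=[addL(3) :: mulR :: mulL(1)]⟩
step 19: ⟨T=4; E=∅; St=[mulL(2) :: mulL(1)]⟩
→ final value 8

Answer: 8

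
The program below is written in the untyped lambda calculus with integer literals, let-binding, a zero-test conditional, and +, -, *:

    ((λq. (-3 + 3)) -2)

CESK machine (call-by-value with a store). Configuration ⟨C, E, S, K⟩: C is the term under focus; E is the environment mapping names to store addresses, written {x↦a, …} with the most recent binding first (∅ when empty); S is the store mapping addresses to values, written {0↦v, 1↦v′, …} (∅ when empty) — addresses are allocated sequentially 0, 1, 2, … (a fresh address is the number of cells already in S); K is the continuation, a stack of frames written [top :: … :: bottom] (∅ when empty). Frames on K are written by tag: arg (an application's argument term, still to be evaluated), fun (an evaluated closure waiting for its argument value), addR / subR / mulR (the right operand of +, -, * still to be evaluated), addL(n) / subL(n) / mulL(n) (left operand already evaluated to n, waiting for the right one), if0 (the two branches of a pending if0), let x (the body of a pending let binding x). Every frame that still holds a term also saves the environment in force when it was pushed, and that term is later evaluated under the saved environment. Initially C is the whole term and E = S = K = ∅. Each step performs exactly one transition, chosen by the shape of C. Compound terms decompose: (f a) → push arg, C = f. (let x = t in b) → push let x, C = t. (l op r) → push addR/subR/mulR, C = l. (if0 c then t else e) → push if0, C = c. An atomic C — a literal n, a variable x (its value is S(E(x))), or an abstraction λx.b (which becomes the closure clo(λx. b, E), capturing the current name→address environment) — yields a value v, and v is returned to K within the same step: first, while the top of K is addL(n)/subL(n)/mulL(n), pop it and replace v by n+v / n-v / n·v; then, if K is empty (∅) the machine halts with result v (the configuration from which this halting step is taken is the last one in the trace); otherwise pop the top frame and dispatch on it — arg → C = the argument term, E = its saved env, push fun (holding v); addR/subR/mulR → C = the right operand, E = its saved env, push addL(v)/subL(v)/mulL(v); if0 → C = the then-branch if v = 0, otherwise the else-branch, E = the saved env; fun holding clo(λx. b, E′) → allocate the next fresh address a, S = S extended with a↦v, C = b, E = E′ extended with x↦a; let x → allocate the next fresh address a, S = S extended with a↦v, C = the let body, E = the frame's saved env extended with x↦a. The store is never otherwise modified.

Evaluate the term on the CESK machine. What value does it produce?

t=0: [C=((λq. (-3 + 3)) -2) | E=∅ | S=∅ | K=∅]
t=1: [C=(λq. (-3 + 3)) | E=∅ | S=∅ | K=[arg]]
t=2: [C=-2 | E=∅ | S=∅ | K=[fun]]
t=3: [C=(-3 + 3) | E={q↦0} | S={0↦-2} | K=∅]
t=4: [C=-3 | E={q↦0} | S={0↦-2} | K=[addR]]
t=5: [C=3 | E={q↦0} | S={0↦-2} | K=[addL(-3)]]
→ final value 0

Answer: 0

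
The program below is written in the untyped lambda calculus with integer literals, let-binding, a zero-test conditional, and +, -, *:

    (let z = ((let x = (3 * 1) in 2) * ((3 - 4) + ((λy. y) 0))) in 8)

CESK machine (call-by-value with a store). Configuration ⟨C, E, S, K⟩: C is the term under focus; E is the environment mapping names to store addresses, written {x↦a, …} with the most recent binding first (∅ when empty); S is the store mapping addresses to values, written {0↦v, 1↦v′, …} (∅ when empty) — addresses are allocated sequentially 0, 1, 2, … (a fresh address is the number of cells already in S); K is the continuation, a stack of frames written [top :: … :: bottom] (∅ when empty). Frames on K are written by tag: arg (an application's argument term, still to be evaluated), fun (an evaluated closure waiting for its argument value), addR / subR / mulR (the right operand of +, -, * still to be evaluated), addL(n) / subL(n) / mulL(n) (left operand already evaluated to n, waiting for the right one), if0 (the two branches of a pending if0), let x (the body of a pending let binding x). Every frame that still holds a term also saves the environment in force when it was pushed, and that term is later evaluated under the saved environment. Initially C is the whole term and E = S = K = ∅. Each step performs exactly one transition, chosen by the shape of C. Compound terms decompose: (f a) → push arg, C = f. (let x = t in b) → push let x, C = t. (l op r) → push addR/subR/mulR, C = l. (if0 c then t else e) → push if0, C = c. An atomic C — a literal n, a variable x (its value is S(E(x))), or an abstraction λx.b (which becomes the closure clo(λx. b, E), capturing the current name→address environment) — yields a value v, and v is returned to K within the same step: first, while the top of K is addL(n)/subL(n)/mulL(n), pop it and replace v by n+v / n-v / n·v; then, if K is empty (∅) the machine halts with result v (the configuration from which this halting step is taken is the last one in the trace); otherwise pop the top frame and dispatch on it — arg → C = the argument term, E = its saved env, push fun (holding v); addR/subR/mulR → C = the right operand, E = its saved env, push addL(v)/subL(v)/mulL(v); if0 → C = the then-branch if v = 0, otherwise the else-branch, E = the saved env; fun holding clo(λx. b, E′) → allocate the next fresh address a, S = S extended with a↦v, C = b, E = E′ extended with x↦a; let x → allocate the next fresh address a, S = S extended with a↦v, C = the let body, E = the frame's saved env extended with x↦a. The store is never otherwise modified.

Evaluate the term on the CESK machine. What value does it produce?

step 0: ⟨C=(let z = ((let x = (3 * 1) in 2) * ((3 - 4) + ((λy. y) 0))) in 8); E=∅; S=∅; K=∅⟩
step 1: ⟨C=((let x = (3 * 1) in 2) * ((3 - 4) + ((λy. y) 0))); E=∅; S=∅; K=[let z]⟩
step 2: ⟨C=(let x = (3 * 1) in 2); E=∅; S=∅; K=[mulR :: let z]⟩
step 3: ⟨C=(3 * 1); E=∅; S=∅; K=[let x :: mulR :: let z]⟩
step 4: ⟨C=3; E=∅; S=∅; K=[mulR :: let x :: mulR :: let z]⟩
step 5: ⟨C=1; E=∅; S=∅; K=[mulL(3) :: let x :: mulR :: let z]⟩
step 6: ⟨C=2; E={x↦0}; S={0↦3}; K=[mulR :: let z]⟩
step 7: ⟨C=((3 - 4) + ((λy. y) 0)); E=∅; S={0↦3}; K=[mulL(2) :: let z]⟩
step 8: ⟨C=(3 - 4); E=∅; S={0↦3}; K=[addR :: mulL(2) :: let z]⟩
step 9: ⟨C=3; E=∅; S={0↦3}; K=[subR :: addR :: mulL(2) :: let z]⟩
step 10: ⟨C=4; E=∅; S={0↦3}; K=[subL(3) :: addR :: mulL(2) :: let z]⟩
step 11: ⟨C=((λy. y) 0); E=∅; S={0↦3}; K=[addL(-1) :: mulL(2) :: let z]⟩
step 12: ⟨C=(λy. y); E=∅; S={0↦3}; K=[arg :: addL(-1) :: mulL(2) :: let z]⟩
step 13: ⟨C=0; E=∅; S={0↦3}; K=[fun :: addL(-1) :: mulL(2) :: let z]⟩
step 14: ⟨C=y; E={y↦1}; S={0↦3, 1↦0}; K=[addL(-1) :: mulL(2) :: let z]⟩
step 15: ⟨C=8; E={z↦2}; S={0↦3, 1↦0, 2↦-2}; K=∅⟩
→ final value 8

Answer: 8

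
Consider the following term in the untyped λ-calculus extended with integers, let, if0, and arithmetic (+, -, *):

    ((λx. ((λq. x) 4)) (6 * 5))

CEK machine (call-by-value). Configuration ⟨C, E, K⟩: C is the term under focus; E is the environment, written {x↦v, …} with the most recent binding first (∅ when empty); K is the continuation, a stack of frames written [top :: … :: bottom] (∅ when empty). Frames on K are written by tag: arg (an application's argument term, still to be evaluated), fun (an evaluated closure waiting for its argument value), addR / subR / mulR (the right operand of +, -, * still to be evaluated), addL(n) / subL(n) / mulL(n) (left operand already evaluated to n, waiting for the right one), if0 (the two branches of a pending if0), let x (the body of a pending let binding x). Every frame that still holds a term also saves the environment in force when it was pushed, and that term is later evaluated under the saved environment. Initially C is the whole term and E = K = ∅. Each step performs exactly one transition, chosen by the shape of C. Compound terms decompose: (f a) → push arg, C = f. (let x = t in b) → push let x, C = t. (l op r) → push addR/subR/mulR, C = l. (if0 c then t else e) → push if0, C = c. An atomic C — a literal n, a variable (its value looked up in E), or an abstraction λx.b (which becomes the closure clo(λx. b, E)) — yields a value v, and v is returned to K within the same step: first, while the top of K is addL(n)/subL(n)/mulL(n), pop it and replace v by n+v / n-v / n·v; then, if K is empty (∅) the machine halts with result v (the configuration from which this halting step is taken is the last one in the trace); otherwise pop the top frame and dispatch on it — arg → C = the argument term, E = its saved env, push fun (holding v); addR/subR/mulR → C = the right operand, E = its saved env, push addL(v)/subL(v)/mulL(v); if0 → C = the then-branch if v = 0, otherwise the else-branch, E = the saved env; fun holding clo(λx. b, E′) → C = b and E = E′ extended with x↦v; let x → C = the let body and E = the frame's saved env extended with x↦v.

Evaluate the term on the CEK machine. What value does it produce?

t=0: [C=((λx. ((λq. x) 4)) (6 * 5)) | E=∅ | K=∅]
t=1: [C=(λx. ((λq. x) 4)) | E=∅ | K=[arg]]
t=2: [C=(6 * 5) | E=∅ | K=[fun]]
t=3: [C=6 | E=∅ | K=[mulR :: fun]]
t=4: [C=5 | E=∅ | K=[mulL(6) :: fun]]
t=5: [C=((λq. x) 4) | E={x↦30} | K=∅]
t=6: [C=(λq. x) | E={x↦30} | K=[arg]]
t=7: [C=4 | E={x↦30} | K=[fun]]
t=8: [C=x | E={q↦4, x↦30} | K=∅]
→ final value 30

Answer: 30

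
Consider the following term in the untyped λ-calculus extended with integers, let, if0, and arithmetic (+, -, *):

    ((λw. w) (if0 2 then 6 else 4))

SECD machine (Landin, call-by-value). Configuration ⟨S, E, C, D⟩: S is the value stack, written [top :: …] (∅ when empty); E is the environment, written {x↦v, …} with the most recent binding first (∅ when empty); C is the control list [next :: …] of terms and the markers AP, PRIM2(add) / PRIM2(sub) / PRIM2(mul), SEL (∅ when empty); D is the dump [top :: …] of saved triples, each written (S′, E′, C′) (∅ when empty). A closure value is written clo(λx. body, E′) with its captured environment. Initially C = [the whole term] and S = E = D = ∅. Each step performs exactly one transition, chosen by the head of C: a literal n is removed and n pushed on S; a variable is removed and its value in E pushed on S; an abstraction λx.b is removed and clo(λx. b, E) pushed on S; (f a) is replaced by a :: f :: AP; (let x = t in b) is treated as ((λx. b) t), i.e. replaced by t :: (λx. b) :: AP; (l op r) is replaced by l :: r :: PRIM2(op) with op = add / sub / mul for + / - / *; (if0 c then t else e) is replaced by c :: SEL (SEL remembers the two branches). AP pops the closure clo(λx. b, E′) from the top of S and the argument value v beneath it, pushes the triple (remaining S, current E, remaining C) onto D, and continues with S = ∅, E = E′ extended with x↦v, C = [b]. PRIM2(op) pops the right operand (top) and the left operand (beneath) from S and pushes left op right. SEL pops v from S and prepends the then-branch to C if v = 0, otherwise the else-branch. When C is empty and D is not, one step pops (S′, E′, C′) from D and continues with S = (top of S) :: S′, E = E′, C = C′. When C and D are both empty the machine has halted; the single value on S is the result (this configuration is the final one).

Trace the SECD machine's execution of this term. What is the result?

[0] [S=∅ | E=∅ | C=[((λw. w) (if0 2 then 6 else 4))] | D=∅]
[1] [S=∅ | E=∅ | C=[(if0 2 then 6 else 4) :: (λw. w) :: AP] | D=∅]
[2] [S=∅ | E=∅ | C=[2 :: SEL :: (λw. w) :: AP] | D=∅]
[3] [S=[2] | E=∅ | C=[SEL :: (λw. w) :: AP] | D=∅]
[4] [S=∅ | E=∅ | C=[4 :: (λw. w) :: AP] | D=∅]
[5] [S=[4] | E=∅ | C=[(λw. w) :: AP] | D=∅]
[6] [S=[clo(λw. w, ∅) :: 4] | E=∅ | C=[AP] | D=∅]
[7] [S=∅ | E={w↦4} | C=[w] | D=[(∅, ∅, ∅)]]
[8] [S=[4] | E={w↦4} | C=∅ | D=[(∅, ∅, ∅)]]
[9] [S=[4] | E=∅ | C=∅ | D=∅]
→ final value 4

Answer: 4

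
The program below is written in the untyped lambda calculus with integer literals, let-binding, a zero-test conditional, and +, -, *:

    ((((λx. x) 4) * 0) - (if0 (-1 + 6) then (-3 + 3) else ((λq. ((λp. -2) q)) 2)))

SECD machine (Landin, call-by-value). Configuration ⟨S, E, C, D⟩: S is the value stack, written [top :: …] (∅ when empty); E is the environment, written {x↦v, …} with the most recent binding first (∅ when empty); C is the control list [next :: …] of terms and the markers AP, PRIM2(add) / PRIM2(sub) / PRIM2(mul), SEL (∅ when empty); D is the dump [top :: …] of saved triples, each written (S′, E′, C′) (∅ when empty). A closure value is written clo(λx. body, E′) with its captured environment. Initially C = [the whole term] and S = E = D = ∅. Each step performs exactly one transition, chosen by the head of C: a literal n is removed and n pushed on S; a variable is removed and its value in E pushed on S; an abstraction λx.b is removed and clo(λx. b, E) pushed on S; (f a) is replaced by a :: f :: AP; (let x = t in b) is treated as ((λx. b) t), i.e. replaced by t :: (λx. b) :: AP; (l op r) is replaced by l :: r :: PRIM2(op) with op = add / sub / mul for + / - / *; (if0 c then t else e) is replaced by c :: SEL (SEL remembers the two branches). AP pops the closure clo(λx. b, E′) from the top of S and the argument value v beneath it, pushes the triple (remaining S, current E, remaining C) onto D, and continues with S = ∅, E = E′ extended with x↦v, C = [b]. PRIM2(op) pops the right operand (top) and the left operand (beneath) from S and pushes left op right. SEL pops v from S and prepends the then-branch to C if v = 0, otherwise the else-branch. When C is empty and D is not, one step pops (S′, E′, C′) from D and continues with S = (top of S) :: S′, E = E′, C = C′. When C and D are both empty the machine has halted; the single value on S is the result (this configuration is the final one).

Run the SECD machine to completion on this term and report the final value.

Answer: 2

Machine steps:
step 0: ⟨S=∅; E=∅; C=[((((λx. x) 4) * 0) - (if0 (-1 + 6) then (-3 + 3) else ((λq. ((λp. -2) q)) 2)))]; D=∅⟩
step 1: ⟨S=∅; E=∅; C=[(((λx. x) 4) * 0) :: (if0 (-1 + 6) then (-3 + 3) else ((λq. ((λp. -2) q)) 2)) :: PRIM2(sub)]; D=∅⟩
step 2: ⟨S=∅; E=∅; C=[((λx. x) 4) :: 0 :: PRIM2(mul) :: (if0 (-1 + 6) then (-3 + 3) else ((λq. ((λp. -2) q)) 2)) :: PRIM2(sub)]; D=∅⟩
step 3: ⟨S=∅; E=∅; C=[4 :: (λx. x) :: AP :: 0 :: PRIM2(mul) :: (if0 (-1 + 6) then (-3 + 3) else ((λq. ((λp. -2) q)) 2)) :: PRIM2(sub)]; D=∅⟩
step 4: ⟨S=[4]; E=∅; C=[(λx. x) :: AP :: 0 :: PRIM2(mul) :: (if0 (-1 + 6) then (-3 + 3) else ((λq. ((λp. -2) q)) 2)) :: PRIM2(sub)]; D=∅⟩
step 5: ⟨S=[clo(λx. x, ∅) :: 4]; E=∅; C=[AP :: 0 :: PRIM2(mul) :: (if0 (-1 + 6) then (-3 + 3) else ((λq. ((λp. -2) q)) 2)) :: PRIM2(sub)]; D=∅⟩
step 6: ⟨S=∅; E={x↦4}; C=[x]; D=[(∅, ∅, [0 :: PRIM2(mul) :: (if0 (-1 + 6) then (-3 + 3) else ((λq. ((λp. -2) q)) 2)) :: PRIM2(sub)])]⟩
step 7: ⟨S=[4]; E={x↦4}; C=∅; D=[(∅, ∅, [0 :: PRIM2(mul) :: (if0 (-1 + 6) then (-3 + 3) else ((λq. ((λp. -2) q)) 2)) :: PRIM2(sub)])]⟩
step 8: ⟨S=[4]; E=∅; C=[0 :: PRIM2(mul) :: (if0 (-1 + 6) then (-3 + 3) else ((λq. ((λp. -2) q)) 2)) :: PRIM2(sub)]; D=∅⟩
step 9: ⟨S=[0 :: 4]; E=∅; C=[PRIM2(mul) :: (if0 (-1 + 6) then (-3 + 3) else ((λq. ((λp. -2) q)) 2)) :: PRIM2(sub)]; D=∅⟩
step 10: ⟨S=[0]; E=∅; C=[(if0 (-1 + 6) then (-3 + 3) else ((λq. ((λp. -2) q)) 2)) :: PRIM2(sub)]; D=∅⟩
step 11: ⟨S=[0]; E=∅; C=[(-1 + 6) :: SEL :: PRIM2(sub)]; D=∅⟩
step 12: ⟨S=[0]; E=∅; C=[-1 :: 6 :: PRIM2(add) :: SEL :: PRIM2(sub)]; D=∅⟩
step 13: ⟨S=[-1 :: 0]; E=∅; C=[6 :: PRIM2(add) :: SEL :: PRIM2(sub)]; D=∅⟩
step 14: ⟨S=[6 :: -1 :: 0]; E=∅; C=[PRIM2(add) :: SEL :: PRIM2(sub)]; D=∅⟩
step 15: ⟨S=[5 :: 0]; E=∅; C=[SEL :: PRIM2(sub)]; D=∅⟩
step 16: ⟨S=[0]; E=∅; C=[((λq. ((λp. -2) q)) 2) :: PRIM2(sub)]; D=∅⟩
step 17: ⟨S=[0]; E=∅; C=[2 :: (λq. ((λp. -2) q)) :: AP :: PRIM2(sub)]; D=∅⟩
step 18: ⟨S=[2 :: 0]; E=∅; C=[(λq. ((λp. -2) q)) :: AP :: PRIM2(sub)]; D=∅⟩
step 19: ⟨S=[clo(λq. ((λp. -2) q), ∅) :: 2 :: 0]; E=∅; C=[AP :: PRIM2(sub)]; D=∅⟩
step 20: ⟨S=∅; E={q↦2}; C=[((λp. -2) q)]; D=[([0], ∅, [PRIM2(sub)])]⟩
step 21: ⟨S=∅; E={q↦2}; C=[q :: (λp. -2) :: AP]; D=[([0], ∅, [PRIM2(sub)])]⟩
step 22: ⟨S=[2]; E={q↦2}; C=[(λp. -2) :: AP]; D=[([0], ∅, [PRIM2(sub)])]⟩
step 23: ⟨S=[clo(λp. -2, {q↦2}) :: 2]; E={q↦2}; C=[AP]; D=[([0], ∅, [PRIM2(sub)])]⟩
step 24: ⟨S=∅; E={p↦2, q↦2}; C=[-2]; D=[(∅, {q↦2}, ∅) :: ([0], ∅, [PRIM2(sub)])]⟩
step 25: ⟨S=[-2]; E={p↦2, q↦2}; C=∅; D=[(∅, {q↦2}, ∅) :: ([0], ∅, [PRIM2(sub)])]⟩
step 26: ⟨S=[-2]; E={q↦2}; C=∅; D=[([0], ∅, [PRIM2(sub)])]⟩
step 27: ⟨S=[-2 :: 0]; E=∅; C=[PRIM2(sub)]; D=∅⟩
step 28: ⟨S=[2]; E=∅; C=∅; D=∅⟩
→ final value 2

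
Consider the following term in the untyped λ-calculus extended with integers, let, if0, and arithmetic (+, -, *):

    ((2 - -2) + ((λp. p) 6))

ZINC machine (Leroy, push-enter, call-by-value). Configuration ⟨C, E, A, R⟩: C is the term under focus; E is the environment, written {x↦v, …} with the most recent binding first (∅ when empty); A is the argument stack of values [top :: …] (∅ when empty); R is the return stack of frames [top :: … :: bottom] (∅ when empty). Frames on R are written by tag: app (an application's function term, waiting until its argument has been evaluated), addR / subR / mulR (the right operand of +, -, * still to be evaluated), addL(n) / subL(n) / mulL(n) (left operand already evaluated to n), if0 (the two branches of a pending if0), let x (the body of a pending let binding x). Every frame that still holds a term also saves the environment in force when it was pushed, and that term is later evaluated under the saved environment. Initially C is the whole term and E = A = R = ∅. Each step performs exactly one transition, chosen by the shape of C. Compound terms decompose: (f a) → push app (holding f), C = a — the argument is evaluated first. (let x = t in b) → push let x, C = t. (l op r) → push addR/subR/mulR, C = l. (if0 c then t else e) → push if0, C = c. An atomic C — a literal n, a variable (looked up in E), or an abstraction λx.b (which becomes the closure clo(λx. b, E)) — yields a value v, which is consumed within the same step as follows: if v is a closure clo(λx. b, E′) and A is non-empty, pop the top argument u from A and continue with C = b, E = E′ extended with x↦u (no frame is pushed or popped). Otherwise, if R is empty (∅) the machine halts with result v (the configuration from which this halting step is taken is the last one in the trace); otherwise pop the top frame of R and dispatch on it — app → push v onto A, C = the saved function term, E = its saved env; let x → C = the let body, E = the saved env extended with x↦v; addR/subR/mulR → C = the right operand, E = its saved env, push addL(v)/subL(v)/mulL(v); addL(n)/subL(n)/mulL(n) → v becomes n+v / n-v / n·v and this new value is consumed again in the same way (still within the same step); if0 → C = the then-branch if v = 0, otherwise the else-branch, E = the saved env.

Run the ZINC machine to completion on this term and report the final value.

step 0: ⟨C=((2 - -2) + ((λp. p) 6)); E=∅; A=∅; R=∅⟩
step 1: ⟨C=(2 - -2); E=∅; A=∅; R=[addR]⟩
step 2: ⟨C=2; E=∅; A=∅; R=[subR :: addR]⟩
step 3: ⟨C=-2; E=∅; A=∅; R=[subL(2) :: addR]⟩
step 4: ⟨C=((λp. p) 6); E=∅; A=∅; R=[addL(4)]⟩
step 5: ⟨C=6; E=∅; A=∅; R=[app :: addL(4)]⟩
step 6: ⟨C=(λp. p); E=∅; A=[6]; R=[addL(4)]⟩
step 7: ⟨C=p; E={p↦6}; A=∅; R=[addL(4)]⟩
→ final value 10

Answer: 10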